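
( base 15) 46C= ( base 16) 3EA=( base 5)13002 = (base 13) 5c1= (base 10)1002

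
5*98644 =493220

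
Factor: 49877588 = 2^2*12469397^1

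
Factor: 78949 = 13^1*6073^1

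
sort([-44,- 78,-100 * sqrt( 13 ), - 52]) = [ - 100*sqrt( 13 ),-78 ,-52,-44 ] 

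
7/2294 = 7/2294 = 0.00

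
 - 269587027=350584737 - 620171764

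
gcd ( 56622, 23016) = 6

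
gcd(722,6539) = 1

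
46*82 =3772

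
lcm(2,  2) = 2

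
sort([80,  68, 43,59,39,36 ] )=[36 , 39, 43 , 59,68, 80] 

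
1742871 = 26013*67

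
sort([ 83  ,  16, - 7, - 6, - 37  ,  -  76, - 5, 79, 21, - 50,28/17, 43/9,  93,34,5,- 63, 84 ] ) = [-76,-63,- 50, - 37, - 7, -6, - 5, 28/17, 43/9, 5, 16 , 21, 34,79, 83,84, 93 ]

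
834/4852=417/2426 = 0.17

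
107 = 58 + 49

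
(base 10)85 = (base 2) 1010101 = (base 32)2l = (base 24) 3d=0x55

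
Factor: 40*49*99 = 194040 = 2^3*3^2*5^1*7^2*11^1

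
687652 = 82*8386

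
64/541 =64/541 = 0.12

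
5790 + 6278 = 12068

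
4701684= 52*90417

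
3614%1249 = 1116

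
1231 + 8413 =9644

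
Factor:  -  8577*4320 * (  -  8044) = 2^7*3^5*5^1*953^1*2011^1 = 298051436160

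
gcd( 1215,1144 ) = 1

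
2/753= 2/753 = 0.00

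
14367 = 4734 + 9633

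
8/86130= 4/43065 = 0.00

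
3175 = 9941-6766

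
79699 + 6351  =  86050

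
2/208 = 1/104 = 0.01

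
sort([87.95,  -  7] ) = [ - 7,87.95]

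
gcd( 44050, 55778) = 2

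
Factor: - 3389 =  -3389^1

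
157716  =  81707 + 76009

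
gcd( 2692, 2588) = 4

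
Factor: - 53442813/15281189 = - 3^1*7^( - 2)*11^(-1)*1901^1*9371^1*28351^( - 1)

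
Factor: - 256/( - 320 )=2^2 * 5^( - 1) =4/5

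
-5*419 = -2095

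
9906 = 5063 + 4843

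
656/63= 656/63 = 10.41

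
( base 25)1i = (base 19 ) 25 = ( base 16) 2B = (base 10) 43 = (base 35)18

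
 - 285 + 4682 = 4397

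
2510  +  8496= 11006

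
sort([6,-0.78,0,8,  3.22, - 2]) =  [ - 2,-0.78 , 0,3.22,  6, 8]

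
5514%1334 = 178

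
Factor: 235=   5^1*47^1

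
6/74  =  3/37   =  0.08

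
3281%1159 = 963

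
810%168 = 138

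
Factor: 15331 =15331^1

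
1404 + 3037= 4441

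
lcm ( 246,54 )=2214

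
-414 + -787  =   - 1201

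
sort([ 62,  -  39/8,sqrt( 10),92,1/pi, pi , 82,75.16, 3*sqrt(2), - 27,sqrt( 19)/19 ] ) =[ - 27,- 39/8,sqrt( 19)/19,1/pi, pi,sqrt(10),  3*sqrt(2),62,  75.16,  82,  92 ] 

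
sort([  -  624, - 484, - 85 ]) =[-624, - 484, - 85]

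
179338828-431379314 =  - 252040486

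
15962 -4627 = 11335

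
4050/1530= 2 + 11/17 = 2.65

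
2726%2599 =127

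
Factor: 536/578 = 268/289 = 2^2*17^ (- 2 )*67^1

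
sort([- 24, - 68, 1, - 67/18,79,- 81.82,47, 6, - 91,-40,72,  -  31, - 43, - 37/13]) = [ - 91, - 81.82 , - 68,-43 , - 40, - 31, - 24, - 67/18,-37/13, 1,6, 47,  72, 79]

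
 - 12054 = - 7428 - 4626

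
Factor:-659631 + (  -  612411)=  - 1272042 = -2^1*3^2*17^1*4157^1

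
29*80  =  2320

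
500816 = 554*904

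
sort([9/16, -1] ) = [ - 1,  9/16 ] 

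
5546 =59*94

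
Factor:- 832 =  - 2^6 * 13^1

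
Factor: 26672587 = 443^1*60209^1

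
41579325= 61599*675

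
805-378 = 427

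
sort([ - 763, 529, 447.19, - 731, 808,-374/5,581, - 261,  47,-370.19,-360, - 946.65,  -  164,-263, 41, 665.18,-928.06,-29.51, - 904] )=[ - 946.65, - 928.06, - 904,-763, - 731, - 370.19,- 360, - 263, - 261, - 164 ,- 374/5, - 29.51, 41,47, 447.19, 529, 581, 665.18, 808 ]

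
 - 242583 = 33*( - 7351) 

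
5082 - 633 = 4449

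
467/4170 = 467/4170 = 0.11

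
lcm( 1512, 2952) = 61992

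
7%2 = 1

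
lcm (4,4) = 4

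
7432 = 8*929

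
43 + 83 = 126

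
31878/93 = 10626/31 = 342.77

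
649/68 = 649/68= 9.54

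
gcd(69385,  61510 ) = 5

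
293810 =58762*5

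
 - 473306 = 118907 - 592213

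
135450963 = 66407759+69043204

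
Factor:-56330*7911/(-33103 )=445626630/33103 = 2^1*3^3*5^1  *  7^(- 1)*43^1*131^1*293^1 * 4729^(  -  1 ) 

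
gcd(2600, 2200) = 200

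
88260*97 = 8561220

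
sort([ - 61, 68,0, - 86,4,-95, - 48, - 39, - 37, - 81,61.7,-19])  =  [-95, - 86, - 81 , - 61,-48, - 39, - 37, - 19, 0,4,  61.7,68] 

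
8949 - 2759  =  6190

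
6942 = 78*89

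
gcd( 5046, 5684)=58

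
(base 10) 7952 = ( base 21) i0e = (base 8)17420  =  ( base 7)32120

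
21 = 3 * 7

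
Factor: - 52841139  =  -3^1 * 13^1*1354901^1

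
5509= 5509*1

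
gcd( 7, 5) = 1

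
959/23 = 41 + 16/23 = 41.70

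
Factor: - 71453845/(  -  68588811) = 3^(-2)* 5^1*37^1 * 386237^1* 7620979^( - 1)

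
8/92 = 2/23 = 0.09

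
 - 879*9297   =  - 8172063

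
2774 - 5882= -3108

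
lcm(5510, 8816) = 44080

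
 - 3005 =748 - 3753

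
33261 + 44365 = 77626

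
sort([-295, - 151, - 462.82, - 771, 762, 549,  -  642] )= [ - 771, - 642,-462.82,  -  295, - 151,549,762] 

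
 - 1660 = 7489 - 9149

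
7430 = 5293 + 2137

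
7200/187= 7200/187= 38.50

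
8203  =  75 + 8128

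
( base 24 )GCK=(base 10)9524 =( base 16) 2534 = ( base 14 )3684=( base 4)2110310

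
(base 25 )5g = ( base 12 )b9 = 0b10001101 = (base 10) 141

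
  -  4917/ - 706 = 4917/706= 6.96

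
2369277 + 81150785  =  83520062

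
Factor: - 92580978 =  - 2^1  *  3^1*7^1*43^1*51263^1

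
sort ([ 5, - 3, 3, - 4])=[ - 4, - 3, 3, 5 ]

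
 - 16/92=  - 1  +  19/23= - 0.17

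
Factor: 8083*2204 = 2^2* 19^1*29^1*59^1 * 137^1 = 17814932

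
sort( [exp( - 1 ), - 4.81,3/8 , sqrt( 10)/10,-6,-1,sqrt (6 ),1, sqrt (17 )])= [ - 6,- 4.81,-1,  sqrt( 10)/10,exp( - 1 ),3/8, 1  ,  sqrt(6 ),sqrt( 17) ]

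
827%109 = 64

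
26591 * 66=1755006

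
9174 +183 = 9357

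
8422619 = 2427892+5994727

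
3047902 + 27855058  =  30902960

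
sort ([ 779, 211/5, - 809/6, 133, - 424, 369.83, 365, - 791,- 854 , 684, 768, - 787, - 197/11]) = [- 854, - 791,-787, - 424, - 809/6,-197/11, 211/5,  133, 365, 369.83, 684, 768,779 ] 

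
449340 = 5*89868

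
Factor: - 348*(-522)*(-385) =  - 2^3*3^3*5^1*7^1*11^1*29^2 = - 69937560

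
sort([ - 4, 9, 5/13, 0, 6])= [  -  4, 0, 5/13  ,  6, 9 ] 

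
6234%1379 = 718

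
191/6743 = 191/6743 =0.03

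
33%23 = 10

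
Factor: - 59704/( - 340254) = 2^2*3^( - 3) *17^1*439^1*6301^(-1) = 29852/170127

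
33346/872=16673/436  =  38.24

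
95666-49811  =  45855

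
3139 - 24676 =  - 21537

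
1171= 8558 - 7387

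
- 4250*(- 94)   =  399500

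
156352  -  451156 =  - 294804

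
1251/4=1251/4 = 312.75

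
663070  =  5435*122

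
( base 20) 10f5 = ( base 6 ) 102241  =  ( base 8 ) 20161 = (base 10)8305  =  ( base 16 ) 2071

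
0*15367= 0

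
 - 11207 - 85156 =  - 96363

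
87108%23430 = 16818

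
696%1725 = 696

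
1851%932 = 919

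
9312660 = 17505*532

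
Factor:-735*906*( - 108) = 71918280 = 2^3*3^5*5^1 *7^2*151^1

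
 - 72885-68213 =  - 141098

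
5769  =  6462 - 693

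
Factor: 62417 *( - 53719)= - 53719^1*62417^1 = - 3352978823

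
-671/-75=671/75 = 8.95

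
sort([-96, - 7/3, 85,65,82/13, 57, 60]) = [ - 96, - 7/3 , 82/13 , 57, 60,65, 85]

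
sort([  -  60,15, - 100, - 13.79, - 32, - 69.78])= [-100, - 69.78, - 60, - 32, - 13.79, 15 ]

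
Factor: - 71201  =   - 13^1*5477^1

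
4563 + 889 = 5452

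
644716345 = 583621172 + 61095173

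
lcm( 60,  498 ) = 4980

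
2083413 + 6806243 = 8889656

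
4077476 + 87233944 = 91311420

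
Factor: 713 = 23^1*31^1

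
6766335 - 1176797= 5589538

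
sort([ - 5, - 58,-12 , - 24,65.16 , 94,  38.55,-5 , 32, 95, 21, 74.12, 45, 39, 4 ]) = [-58, - 24, - 12, - 5, - 5,4,21, 32,38.55, 39 , 45, 65.16,74.12,94, 95 ]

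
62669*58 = 3634802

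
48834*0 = 0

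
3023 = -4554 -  -7577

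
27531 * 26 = 715806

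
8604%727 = 607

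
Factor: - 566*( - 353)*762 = 2^2*3^1*127^1*283^1*353^1 = 152246076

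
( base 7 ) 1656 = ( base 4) 22212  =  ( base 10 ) 678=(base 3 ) 221010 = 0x2a6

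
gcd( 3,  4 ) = 1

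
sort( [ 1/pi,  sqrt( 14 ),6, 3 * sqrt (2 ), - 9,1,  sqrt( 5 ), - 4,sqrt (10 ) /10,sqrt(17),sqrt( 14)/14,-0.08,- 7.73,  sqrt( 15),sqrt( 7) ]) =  [-9, - 7.73, - 4, - 0.08,sqrt( 14 )/14,sqrt( 10 ) /10,  1/pi,1, sqrt( 5 ),sqrt( 7 ), sqrt( 14 ), sqrt( 15 ),sqrt(17),3  *  sqrt( 2 ), 6] 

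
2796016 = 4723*592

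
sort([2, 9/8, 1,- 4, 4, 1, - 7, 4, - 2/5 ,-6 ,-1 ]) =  [ - 7,-6, - 4, - 1,  -  2/5,1, 1,9/8,2, 4 , 4] 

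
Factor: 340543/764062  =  2^(  -  1)*7^1*13^(-1)*29387^(-1)*48649^1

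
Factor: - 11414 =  - 2^1*13^1*439^1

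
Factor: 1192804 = 2^2*298201^1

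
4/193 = 4/193 =0.02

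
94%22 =6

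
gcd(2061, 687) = 687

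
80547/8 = 10068 + 3/8 = 10068.38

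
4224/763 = 5  +  409/763 = 5.54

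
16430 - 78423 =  - 61993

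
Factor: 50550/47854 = 75/71 = 3^1*5^2*71^( - 1 ) 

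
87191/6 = 87191/6=14531.83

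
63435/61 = 63435/61 = 1039.92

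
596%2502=596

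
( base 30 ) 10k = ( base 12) 648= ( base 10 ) 920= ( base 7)2453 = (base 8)1630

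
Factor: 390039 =3^1 * 13^1*73^1*137^1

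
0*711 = 0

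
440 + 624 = 1064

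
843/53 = 843/53 = 15.91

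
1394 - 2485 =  - 1091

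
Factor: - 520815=  -  3^1 *5^1 * 34721^1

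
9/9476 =9/9476 = 0.00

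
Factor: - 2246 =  - 2^1*1123^1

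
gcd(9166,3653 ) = 1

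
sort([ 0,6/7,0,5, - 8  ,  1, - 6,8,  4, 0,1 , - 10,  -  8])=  [ - 10, - 8, - 8, - 6,0,0,0,6/7,1 , 1, 4,  5,8 ]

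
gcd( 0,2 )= 2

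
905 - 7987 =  - 7082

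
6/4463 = 6/4463 =0.00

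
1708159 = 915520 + 792639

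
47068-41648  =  5420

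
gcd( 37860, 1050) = 30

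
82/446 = 41/223= 0.18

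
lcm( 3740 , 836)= 71060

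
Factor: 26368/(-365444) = -64/887= - 2^6*887^(  -  1 )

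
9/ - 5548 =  - 9/5548=- 0.00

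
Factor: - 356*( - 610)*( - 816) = - 177202560 = - 2^7*3^1*5^1*17^1*61^1*89^1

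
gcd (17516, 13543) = 29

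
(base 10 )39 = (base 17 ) 25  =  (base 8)47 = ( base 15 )29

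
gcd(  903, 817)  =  43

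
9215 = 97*95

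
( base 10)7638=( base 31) 7TC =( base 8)16726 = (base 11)5814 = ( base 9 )11426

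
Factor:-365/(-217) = 5^1 * 7^( - 1 )*31^ (-1)*73^1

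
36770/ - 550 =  - 67+8/55= -66.85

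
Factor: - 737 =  - 11^1 * 67^1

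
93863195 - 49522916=44340279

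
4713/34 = 4713/34 = 138.62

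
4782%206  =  44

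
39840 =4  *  9960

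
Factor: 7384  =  2^3* 13^1*71^1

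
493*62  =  30566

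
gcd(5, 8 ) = 1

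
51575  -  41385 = 10190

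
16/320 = 1/20 = 0.05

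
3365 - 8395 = - 5030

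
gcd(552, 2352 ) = 24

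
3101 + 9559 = 12660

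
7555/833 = 9 + 58/833 =9.07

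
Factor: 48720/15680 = 2^( - 2 ) * 3^1*7^(  -  1 )*29^1=87/28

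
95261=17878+77383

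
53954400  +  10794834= 64749234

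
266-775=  - 509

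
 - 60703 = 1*(-60703)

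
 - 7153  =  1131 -8284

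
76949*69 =5309481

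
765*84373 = 64545345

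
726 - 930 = -204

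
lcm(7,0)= 0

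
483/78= 161/26 = 6.19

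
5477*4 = 21908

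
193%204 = 193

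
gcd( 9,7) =1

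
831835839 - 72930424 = 758905415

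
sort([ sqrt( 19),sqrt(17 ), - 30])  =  [ - 30 , sqrt( 17 ), sqrt( 19)]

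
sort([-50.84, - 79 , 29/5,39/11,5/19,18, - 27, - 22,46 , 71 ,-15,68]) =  [- 79, - 50.84, - 27 ,  -  22, - 15,5/19,39/11,29/5 , 18, 46,68 , 71] 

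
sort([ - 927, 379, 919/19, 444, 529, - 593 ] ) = [ - 927, - 593,919/19, 379, 444, 529]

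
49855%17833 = 14189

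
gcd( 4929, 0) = 4929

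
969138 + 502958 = 1472096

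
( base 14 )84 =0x74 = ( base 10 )116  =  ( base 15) 7B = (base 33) 3h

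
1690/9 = 1690/9 = 187.78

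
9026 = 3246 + 5780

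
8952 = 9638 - 686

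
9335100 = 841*11100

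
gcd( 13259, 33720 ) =1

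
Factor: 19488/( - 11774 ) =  - 48/29  =  - 2^4*3^1 *29^(-1) 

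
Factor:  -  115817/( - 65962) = 2^( - 1)*43^ ( - 1)*151^1= 151/86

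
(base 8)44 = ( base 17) 22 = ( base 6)100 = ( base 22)1E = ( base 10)36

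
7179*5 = 35895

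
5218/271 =5218/271 = 19.25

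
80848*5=404240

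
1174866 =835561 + 339305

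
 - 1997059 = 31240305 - 33237364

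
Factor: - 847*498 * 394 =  -2^2 * 3^1*7^1*11^2*83^1*197^1 = - 166191564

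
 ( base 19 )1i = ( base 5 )122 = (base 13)2B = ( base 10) 37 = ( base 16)25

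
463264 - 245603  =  217661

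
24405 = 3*8135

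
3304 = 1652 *2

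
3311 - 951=2360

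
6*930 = 5580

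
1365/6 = 455/2 = 227.50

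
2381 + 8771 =11152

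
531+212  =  743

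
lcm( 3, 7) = 21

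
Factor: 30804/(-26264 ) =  - 7701/6566 = - 2^(-1)*3^1*7^(  -  2)*17^1*67^( - 1) * 151^1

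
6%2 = 0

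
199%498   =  199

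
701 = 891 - 190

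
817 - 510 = 307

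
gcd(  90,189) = 9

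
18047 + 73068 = 91115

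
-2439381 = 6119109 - 8558490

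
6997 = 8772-1775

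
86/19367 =86/19367 = 0.00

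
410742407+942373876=1353116283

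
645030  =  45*14334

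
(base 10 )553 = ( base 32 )h9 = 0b1000101001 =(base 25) m3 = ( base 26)L7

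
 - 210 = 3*(  -  70)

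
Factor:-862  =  -2^1*431^1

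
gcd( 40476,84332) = 4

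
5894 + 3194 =9088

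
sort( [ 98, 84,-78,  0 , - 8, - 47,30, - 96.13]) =[ - 96.13, - 78, - 47, - 8, 0,30 , 84, 98 ]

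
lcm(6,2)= 6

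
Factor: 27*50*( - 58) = - 78300   =  -  2^2*3^3*5^2* 29^1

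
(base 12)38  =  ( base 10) 44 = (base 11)40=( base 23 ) 1L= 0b101100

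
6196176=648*9562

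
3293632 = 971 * 3392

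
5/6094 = 5/6094 =0.00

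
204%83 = 38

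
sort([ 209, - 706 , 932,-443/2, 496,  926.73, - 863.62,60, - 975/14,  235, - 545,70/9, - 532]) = [ - 863.62,-706,-545, - 532,-443/2, - 975/14,70/9,60,209 , 235,496,926.73,932]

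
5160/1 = 5160 = 5160.00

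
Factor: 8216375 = 5^3*65731^1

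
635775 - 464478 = 171297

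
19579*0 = 0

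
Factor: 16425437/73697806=2346491/10528258=2^( - 1)*7^1 * 13^(  -  1 )* 307^ (-1)*1319^( - 1 )  *335213^1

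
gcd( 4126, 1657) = 1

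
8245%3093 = 2059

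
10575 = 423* 25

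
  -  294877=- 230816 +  - 64061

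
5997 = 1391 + 4606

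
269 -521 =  - 252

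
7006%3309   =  388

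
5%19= 5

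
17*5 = 85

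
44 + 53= 97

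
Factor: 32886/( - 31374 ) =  - 3^1*29^1*83^(  -  1)= - 87/83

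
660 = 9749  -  9089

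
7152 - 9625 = -2473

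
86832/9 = 9648 = 9648.00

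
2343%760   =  63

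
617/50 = 12 + 17/50=   12.34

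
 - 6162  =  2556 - 8718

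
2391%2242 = 149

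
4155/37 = 4155/37 = 112.30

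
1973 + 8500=10473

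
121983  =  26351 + 95632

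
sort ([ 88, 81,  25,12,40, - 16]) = [ - 16, 12,25,40,81,  88 ] 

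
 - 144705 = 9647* ( - 15)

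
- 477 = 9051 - 9528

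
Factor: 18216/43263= 8/19= 2^3*19^(- 1)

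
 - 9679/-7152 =1  +  2527/7152 = 1.35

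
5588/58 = 96 + 10/29 = 96.34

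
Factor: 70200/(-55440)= - 2^ ( - 1 )* 3^1*5^1 * 7^(-1)* 11^(- 1)*13^1= - 195/154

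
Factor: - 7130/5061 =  - 2^1*3^( - 1)*5^1*7^( - 1 ) * 23^1*31^1* 241^( - 1 )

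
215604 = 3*71868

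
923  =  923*1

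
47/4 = 11  +  3/4 = 11.75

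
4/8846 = 2/4423 = 0.00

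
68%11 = 2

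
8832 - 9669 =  - 837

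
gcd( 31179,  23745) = 3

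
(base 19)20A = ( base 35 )kw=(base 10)732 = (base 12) 510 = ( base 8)1334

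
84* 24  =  2016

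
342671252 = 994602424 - 651931172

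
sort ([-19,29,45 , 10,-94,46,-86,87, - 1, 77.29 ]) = [ - 94, - 86 , - 19, - 1,10,29, 45,46, 77.29,87]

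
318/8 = 159/4 = 39.75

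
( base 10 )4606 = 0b1000111111110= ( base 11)3508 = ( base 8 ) 10776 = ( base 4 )1013332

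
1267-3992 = - 2725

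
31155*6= 186930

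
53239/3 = 53239/3  =  17746.33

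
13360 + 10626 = 23986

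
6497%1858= 923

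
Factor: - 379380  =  -2^2 * 3^1*5^1*6323^1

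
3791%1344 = 1103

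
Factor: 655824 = 2^4*3^1*13^1 * 1051^1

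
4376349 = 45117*97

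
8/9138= 4/4569 =0.00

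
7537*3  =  22611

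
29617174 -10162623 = 19454551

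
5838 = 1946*3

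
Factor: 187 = 11^1*17^1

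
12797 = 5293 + 7504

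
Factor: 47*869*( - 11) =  - 11^2*47^1* 79^1 = - 449273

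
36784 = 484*76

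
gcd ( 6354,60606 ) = 18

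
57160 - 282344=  - 225184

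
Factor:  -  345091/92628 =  - 2^(-2)*3^( - 2 )*31^( - 1)*59^1*83^(- 1)*5849^1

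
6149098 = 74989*82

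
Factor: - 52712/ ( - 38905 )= 2^3*5^(  -  1 ) *11^1*31^(-1)*251^( - 1 )*599^1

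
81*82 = 6642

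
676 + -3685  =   - 3009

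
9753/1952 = 4 + 1945/1952 = 5.00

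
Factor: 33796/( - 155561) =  - 68/313 = - 2^2*17^1* 313^ ( - 1)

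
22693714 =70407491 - 47713777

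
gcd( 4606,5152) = 14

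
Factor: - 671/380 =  - 2^ ( - 2)*5^( - 1) * 11^1*19^( - 1) * 61^1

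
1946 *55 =107030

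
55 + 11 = 66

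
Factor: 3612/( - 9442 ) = - 1806/4721=- 2^1*3^1*7^1*43^1*4721^(  -  1)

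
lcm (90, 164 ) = 7380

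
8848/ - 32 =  - 277 + 1/2  =  - 276.50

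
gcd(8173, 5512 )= 1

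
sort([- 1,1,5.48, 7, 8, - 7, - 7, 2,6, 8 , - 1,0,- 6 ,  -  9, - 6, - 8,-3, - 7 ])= [-9,-8,-7, - 7, - 7, - 6, - 6,-3, - 1, - 1, 0,1, 2,5.48 , 6,7,8,8]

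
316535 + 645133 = 961668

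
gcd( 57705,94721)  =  1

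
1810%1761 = 49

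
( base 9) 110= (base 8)132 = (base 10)90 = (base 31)2s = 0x5a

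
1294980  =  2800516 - 1505536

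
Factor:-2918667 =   -  3^1*41^1*61^1*389^1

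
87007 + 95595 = 182602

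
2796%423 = 258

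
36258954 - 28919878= 7339076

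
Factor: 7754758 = 2^1*11^1*352489^1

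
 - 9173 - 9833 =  -19006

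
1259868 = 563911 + 695957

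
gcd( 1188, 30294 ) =594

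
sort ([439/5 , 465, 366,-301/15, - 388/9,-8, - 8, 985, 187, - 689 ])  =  [-689, - 388/9,-301/15,  -  8,  -  8, 439/5, 187,366, 465, 985]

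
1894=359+1535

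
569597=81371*7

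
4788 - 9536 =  - 4748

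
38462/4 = 9615  +  1/2  =  9615.50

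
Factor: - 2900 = -2^2*5^2*29^1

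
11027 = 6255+4772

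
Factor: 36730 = 2^1*5^1*3673^1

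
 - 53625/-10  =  5362 + 1/2=5362.50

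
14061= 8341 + 5720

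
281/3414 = 281/3414 = 0.08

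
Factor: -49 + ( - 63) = - 112 = -2^4*7^1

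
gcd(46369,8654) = 1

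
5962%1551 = 1309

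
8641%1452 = 1381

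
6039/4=1509 + 3/4  =  1509.75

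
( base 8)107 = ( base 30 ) 2B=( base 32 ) 27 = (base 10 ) 71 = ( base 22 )35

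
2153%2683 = 2153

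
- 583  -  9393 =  - 9976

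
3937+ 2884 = 6821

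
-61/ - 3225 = 61/3225 = 0.02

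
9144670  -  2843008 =6301662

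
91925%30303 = 1016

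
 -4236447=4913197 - 9149644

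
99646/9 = 99646/9 = 11071.78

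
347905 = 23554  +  324351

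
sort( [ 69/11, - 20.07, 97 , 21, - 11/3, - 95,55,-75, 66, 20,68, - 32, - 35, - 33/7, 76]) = [-95, - 75, - 35, - 32,  -  20.07,  -  33/7,- 11/3,69/11 , 20, 21, 55,66,68 , 76,97 ]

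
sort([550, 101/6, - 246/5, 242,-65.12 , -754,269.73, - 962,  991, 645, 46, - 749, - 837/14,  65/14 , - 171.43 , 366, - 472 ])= [ - 962, - 754, - 749,-472, - 171.43, - 65.12, - 837/14, - 246/5,65/14 , 101/6 , 46, 242, 269.73,366 , 550,  645,991]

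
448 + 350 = 798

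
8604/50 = 4302/25 = 172.08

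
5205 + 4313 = 9518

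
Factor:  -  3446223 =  - 3^1*11^1*17^1  *  6143^1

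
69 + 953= 1022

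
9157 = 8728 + 429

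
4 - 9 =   -  5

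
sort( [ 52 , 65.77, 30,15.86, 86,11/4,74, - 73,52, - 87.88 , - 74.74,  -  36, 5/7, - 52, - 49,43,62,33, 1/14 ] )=[-87.88,-74.74, - 73, - 52, - 49, - 36, 1/14,5/7,11/4,15.86,30,  33,  43,52, 52, 62,65.77,74, 86 ]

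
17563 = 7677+9886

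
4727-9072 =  - 4345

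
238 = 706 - 468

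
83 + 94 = 177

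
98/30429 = 2/621 = 0.00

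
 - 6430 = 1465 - 7895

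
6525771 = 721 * 9051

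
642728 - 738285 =-95557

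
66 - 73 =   -  7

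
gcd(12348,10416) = 84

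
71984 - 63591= 8393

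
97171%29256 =9403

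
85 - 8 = 77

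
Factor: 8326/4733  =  2^1*23^1*181^1*4733^( - 1)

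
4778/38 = 125  +  14/19 = 125.74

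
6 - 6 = 0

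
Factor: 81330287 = 71^1*1145497^1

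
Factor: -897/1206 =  - 2^( - 1)*3^ (  -  1 )*13^1*23^1*67^ (  -  1 ) = -299/402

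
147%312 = 147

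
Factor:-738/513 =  - 2^1*3^( - 1) * 19^ (-1)*41^1=-82/57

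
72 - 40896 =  - 40824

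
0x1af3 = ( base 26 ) a59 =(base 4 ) 1223303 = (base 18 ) 1355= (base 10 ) 6899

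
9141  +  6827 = 15968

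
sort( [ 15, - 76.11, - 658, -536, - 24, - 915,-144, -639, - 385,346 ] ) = [ - 915,-658,- 639,-536, - 385, - 144, - 76.11, - 24, 15,346]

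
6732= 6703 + 29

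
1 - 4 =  - 3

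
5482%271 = 62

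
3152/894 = 1576/447 = 3.53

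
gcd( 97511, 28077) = 1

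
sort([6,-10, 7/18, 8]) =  [  -  10,7/18,  6,  8]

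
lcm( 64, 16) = 64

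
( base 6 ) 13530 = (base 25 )3ah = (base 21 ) 4I0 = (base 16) 85e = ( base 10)2142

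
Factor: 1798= 2^1 * 29^1 * 31^1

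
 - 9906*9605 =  -95147130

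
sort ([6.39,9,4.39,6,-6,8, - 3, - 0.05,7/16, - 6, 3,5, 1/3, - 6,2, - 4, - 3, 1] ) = [ - 6, - 6, - 6, -4 , - 3, - 3, - 0.05 , 1/3,  7/16,1 , 2,3 , 4.39, 5,6,6.39, 8, 9]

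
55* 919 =50545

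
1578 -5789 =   -  4211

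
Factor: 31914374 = 2^1 * 53^1*301079^1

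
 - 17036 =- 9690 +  - 7346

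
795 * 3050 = 2424750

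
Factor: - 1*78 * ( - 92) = 7176 = 2^3*3^1 * 13^1*23^1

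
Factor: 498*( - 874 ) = -2^2*3^1*19^1*23^1 * 83^1 =-435252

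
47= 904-857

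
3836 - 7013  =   - 3177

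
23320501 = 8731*2671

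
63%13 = 11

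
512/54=9 + 13/27=9.48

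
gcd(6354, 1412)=706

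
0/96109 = 0 = 0.00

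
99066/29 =99066/29  =  3416.07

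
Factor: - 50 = - 2^1*5^2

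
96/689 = 96/689 = 0.14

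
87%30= 27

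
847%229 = 160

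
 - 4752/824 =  - 594/103 = - 5.77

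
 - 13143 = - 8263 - 4880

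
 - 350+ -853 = - 1203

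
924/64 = 14 + 7/16 = 14.44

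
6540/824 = 7 + 193/206 = 7.94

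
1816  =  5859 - 4043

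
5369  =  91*59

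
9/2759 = 9/2759 = 0.00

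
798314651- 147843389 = 650471262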